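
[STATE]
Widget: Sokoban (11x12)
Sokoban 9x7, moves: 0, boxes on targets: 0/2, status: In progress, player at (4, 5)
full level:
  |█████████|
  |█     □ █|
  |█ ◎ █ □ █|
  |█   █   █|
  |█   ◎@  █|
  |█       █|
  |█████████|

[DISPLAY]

█████████  
█     □ █  
█ ◎ █ □ █  
█   █   █  
█   ◎@  █  
█       █  
█████████  
Moves: 0  0
           
           
           
           


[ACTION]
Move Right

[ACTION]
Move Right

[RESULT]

█████████  
█     □ █  
█ ◎ █ □ █  
█   █   █  
█   ◎  @█  
█       █  
█████████  
Moves: 2  0
           
           
           
           


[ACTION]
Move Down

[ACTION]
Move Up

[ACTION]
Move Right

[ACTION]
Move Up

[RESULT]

█████████  
█     □ █  
█ ◎ █ □ █  
█   █  @█  
█   ◎   █  
█       █  
█████████  
Moves: 5  0
           
           
           
           


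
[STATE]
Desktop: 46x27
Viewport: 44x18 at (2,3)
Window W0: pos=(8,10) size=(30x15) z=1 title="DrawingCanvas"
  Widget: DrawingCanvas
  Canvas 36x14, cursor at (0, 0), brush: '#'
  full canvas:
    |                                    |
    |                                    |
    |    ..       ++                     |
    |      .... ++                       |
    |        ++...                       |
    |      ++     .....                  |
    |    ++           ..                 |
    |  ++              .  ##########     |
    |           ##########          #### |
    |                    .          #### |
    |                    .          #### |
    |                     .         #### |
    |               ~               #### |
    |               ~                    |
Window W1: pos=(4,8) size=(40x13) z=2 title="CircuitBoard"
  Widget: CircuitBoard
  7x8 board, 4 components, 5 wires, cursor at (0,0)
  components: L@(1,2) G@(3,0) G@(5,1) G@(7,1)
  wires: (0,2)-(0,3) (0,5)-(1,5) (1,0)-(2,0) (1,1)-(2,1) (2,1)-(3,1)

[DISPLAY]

                                            
                                            
                                            
                                            
                                            
  ┏━━━━━━━━━━━━━━━━━━━━━━━━━━━━━━━━━━━━━━┓  
  ┃ CircuitBoard                         ┃  
  ┠──────────────────────────────────────┨  
  ┃   0 1 2 3 4 5 6                      ┃  
  ┃0  [.]      · ─ ·       ·             ┃  
  ┃                        │             ┃  
  ┃1   ·   ·   L           ·             ┃  
  ┃    │   │                             ┃  
  ┃2   ·   ·                             ┃  
  ┃        │                             ┃  
  ┃3   G   ·                             ┃  
  ┃                                      ┃  
  ┗━━━━━━━━━━━━━━━━━━━━━━━━━━━━━━━━━━━━━━┛  


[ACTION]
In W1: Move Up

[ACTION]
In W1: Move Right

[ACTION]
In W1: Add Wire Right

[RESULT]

                                            
                                            
                                            
                                            
                                            
  ┏━━━━━━━━━━━━━━━━━━━━━━━━━━━━━━━━━━━━━━┓  
  ┃ CircuitBoard                         ┃  
  ┠──────────────────────────────────────┨  
  ┃   0 1 2 3 4 5 6                      ┃  
  ┃0      [.]─ · ─ ·       ·             ┃  
  ┃                        │             ┃  
  ┃1   ·   ·   L           ·             ┃  
  ┃    │   │                             ┃  
  ┃2   ·   ·                             ┃  
  ┃        │                             ┃  
  ┃3   G   ·                             ┃  
  ┃                                      ┃  
  ┗━━━━━━━━━━━━━━━━━━━━━━━━━━━━━━━━━━━━━━┛  


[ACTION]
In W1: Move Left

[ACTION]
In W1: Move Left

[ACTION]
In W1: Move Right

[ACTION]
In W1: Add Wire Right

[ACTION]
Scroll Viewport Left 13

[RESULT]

                                            
                                            
                                            
                                            
                                            
    ┏━━━━━━━━━━━━━━━━━━━━━━━━━━━━━━━━━━━━━━┓
    ┃ CircuitBoard                         ┃
    ┠──────────────────────────────────────┨
    ┃   0 1 2 3 4 5 6                      ┃
    ┃0      [.]─ · ─ ·       ·             ┃
    ┃                        │             ┃
    ┃1   ·   ·   L           ·             ┃
    ┃    │   │                             ┃
    ┃2   ·   ·                             ┃
    ┃        │                             ┃
    ┃3   G   ·                             ┃
    ┃                                      ┃
    ┗━━━━━━━━━━━━━━━━━━━━━━━━━━━━━━━━━━━━━━┛


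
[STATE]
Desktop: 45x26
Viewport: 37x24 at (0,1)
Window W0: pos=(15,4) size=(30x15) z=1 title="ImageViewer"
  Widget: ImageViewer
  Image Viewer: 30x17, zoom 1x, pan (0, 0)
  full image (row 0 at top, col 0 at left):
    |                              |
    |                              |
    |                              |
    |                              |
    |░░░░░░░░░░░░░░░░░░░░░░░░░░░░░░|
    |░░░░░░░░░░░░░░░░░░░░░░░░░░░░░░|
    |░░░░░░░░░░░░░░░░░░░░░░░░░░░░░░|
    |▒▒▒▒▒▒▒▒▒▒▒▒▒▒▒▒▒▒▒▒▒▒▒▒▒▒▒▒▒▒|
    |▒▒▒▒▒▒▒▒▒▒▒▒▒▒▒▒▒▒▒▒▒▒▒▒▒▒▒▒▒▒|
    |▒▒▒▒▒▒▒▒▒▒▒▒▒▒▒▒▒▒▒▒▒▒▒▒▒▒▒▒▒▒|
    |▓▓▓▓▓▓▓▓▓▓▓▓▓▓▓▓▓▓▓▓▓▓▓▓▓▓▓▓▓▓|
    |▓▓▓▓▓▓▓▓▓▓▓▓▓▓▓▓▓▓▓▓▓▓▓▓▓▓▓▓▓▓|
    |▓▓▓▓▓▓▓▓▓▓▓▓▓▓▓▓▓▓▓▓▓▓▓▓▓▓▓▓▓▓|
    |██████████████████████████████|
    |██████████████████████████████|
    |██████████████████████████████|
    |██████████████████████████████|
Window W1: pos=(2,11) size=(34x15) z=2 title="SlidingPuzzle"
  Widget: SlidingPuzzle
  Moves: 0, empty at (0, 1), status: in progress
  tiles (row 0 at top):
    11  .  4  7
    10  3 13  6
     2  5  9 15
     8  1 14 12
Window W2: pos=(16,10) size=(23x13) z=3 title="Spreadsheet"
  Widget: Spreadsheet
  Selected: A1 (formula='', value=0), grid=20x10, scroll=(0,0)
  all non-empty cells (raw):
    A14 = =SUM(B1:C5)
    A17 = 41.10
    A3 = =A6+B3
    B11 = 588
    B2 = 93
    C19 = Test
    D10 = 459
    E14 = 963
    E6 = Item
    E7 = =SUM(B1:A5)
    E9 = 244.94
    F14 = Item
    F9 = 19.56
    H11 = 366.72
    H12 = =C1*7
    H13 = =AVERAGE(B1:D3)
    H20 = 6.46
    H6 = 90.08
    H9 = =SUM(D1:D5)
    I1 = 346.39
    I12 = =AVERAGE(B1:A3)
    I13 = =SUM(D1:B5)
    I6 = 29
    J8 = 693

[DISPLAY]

                                     
                                     
                                     
               ┏━━━━━━━━━━━━━━━━━━━━━
               ┃ ImageViewer         
               ┠─────────────────────
               ┃                     
               ┃                     
               ┃                     
               ┃┏━━━━━━━━━━━━━━━━━━━━
  ┏━━━━━━━━━━━━━┃ Spreadsheet        
  ┃ SlidingPuzzl┠────────────────────
  ┠─────────────┃A1:                 
  ┃┌────┬────┬──┃       A       B    
  ┃│ 11 │    │  ┃--------------------
  ┃├────┼────┼──┃  1      [0]       0
  ┃│ 10 │  3 │ 1┃  2        0      93
  ┃├────┼────┼──┃  3        0       0
  ┃│  2 │  5 │  ┃  4        0       0
  ┃├────┼────┼──┃  5        0       0
  ┃│  8 │  1 │ 1┃  6        0       0
  ┃└────┴────┴──┗━━━━━━━━━━━━━━━━━━━━
  ┃Moves: 0                        ┃ 
  ┃                                ┃ 


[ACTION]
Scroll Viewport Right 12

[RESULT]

                                     
                                     
                                     
       ┏━━━━━━━━━━━━━━━━━━━━━━━━━━━━┓
       ┃ ImageViewer                ┃
       ┠────────────────────────────┨
       ┃                            ┃
       ┃                            ┃
       ┃                            ┃
       ┃┏━━━━━━━━━━━━━━━━━━━━━┓     ┃
━━━━━━━━┃ Spreadsheet         ┃░░░░░┃
ingPuzzl┠─────────────────────┨░░░░░┃
────────┃A1:                  ┃░░░░░┃
┬────┬──┃       A       B     ┃▒▒▒▒▒┃
│    │  ┃---------------------┃▒▒▒▒▒┃
┼────┼──┃  1      [0]       0 ┃▒▒▒▒▒┃
│  3 │ 1┃  2        0      93 ┃▓▓▓▓▓┃
┼────┼──┃  3        0       0 ┃━━━━━┛
│  5 │  ┃  4        0       0 ┃      
┼────┼──┃  5        0       0 ┃      
│  1 │ 1┃  6        0       0 ┃      
┴────┴──┗━━━━━━━━━━━━━━━━━━━━━┛      
: 0                        ┃         
                           ┃         


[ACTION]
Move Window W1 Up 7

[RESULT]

                                     
                                     
                                     
━━━━━━━━━━━━━━━━━━━━━━━━━━━┓━━━━━━━━┓
ingPuzzle                  ┃        ┃
───────────────────────────┨────────┨
┬────┬────┬────┐           ┃        ┃
│    │  4 │  7 │           ┃        ┃
┼────┼────┼────┤           ┃        ┃
│  3 │ 1┏━━━━━━━━━━━━━━━━━━━━━┓     ┃
┼────┼──┃ Spreadsheet         ┃░░░░░┃
│  5 │  ┠─────────────────────┨░░░░░┃
┼────┼──┃A1:                  ┃░░░░░┃
│  1 │ 1┃       A       B     ┃▒▒▒▒▒┃
┴────┴──┃---------------------┃▒▒▒▒▒┃
: 0     ┃  1      [0]       0 ┃▒▒▒▒▒┃
        ┃  2        0      93 ┃▓▓▓▓▓┃
━━━━━━━━┃  3        0       0 ┃━━━━━┛
        ┃  4        0       0 ┃      
        ┃  5        0       0 ┃      
        ┃  6        0       0 ┃      
        ┗━━━━━━━━━━━━━━━━━━━━━┛      
                                     
                                     


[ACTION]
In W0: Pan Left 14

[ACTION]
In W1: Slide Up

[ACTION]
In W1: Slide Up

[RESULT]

                                     
                                     
                                     
━━━━━━━━━━━━━━━━━━━━━━━━━━━┓━━━━━━━━┓
ingPuzzle                  ┃        ┃
───────────────────────────┨────────┨
┬────┬────┬────┐           ┃        ┃
│  3 │  4 │  7 │           ┃        ┃
┼────┼────┼────┤           ┃        ┃
│  5 │ 1┏━━━━━━━━━━━━━━━━━━━━━┓     ┃
┼────┼──┃ Spreadsheet         ┃░░░░░┃
│    │  ┠─────────────────────┨░░░░░┃
┼────┼──┃A1:                  ┃░░░░░┃
│  1 │ 1┃       A       B     ┃▒▒▒▒▒┃
┴────┴──┃---------------------┃▒▒▒▒▒┃
: 2     ┃  1      [0]       0 ┃▒▒▒▒▒┃
        ┃  2        0      93 ┃▓▓▓▓▓┃
━━━━━━━━┃  3        0       0 ┃━━━━━┛
        ┃  4        0       0 ┃      
        ┃  5        0       0 ┃      
        ┃  6        0       0 ┃      
        ┗━━━━━━━━━━━━━━━━━━━━━┛      
                                     
                                     


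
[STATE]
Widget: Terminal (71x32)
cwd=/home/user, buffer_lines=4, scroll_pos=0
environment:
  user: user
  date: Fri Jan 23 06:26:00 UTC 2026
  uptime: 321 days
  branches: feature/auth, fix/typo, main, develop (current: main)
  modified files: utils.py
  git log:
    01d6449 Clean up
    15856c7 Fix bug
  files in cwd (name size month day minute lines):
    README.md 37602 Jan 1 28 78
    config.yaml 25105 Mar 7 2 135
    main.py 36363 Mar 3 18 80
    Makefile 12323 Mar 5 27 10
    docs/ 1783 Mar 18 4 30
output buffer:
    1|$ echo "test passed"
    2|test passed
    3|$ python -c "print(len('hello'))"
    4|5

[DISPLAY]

$ echo "test passed"                                                   
test passed                                                            
$ python -c "print(len('hello'))"                                      
5                                                                      
$ █                                                                    
                                                                       
                                                                       
                                                                       
                                                                       
                                                                       
                                                                       
                                                                       
                                                                       
                                                                       
                                                                       
                                                                       
                                                                       
                                                                       
                                                                       
                                                                       
                                                                       
                                                                       
                                                                       
                                                                       
                                                                       
                                                                       
                                                                       
                                                                       
                                                                       
                                                                       
                                                                       
                                                                       


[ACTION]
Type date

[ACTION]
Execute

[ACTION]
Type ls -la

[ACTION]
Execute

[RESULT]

$ echo "test passed"                                                   
test passed                                                            
$ python -c "print(len('hello'))"                                      
5                                                                      
$ date                                                                 
Fri Jan 23 06:26:00 UTC 2026                                           
$ ls -la                                                               
-rw-r--r--  1 user group    37602 Jan  1 10:28 README.md               
-rw-r--r--  1 user group    25105 Mar  7 10:02 config.yaml             
-rw-r--r--  1 user group    36363 Mar  3 10:18 main.py                 
-rw-r--r--  1 user group    12323 Mar  5 10:27 Makefile                
drwxr-xr-x  1 user group     1783 Mar 18 10:04 docs/                   
$ █                                                                    
                                                                       
                                                                       
                                                                       
                                                                       
                                                                       
                                                                       
                                                                       
                                                                       
                                                                       
                                                                       
                                                                       
                                                                       
                                                                       
                                                                       
                                                                       
                                                                       
                                                                       
                                                                       
                                                                       


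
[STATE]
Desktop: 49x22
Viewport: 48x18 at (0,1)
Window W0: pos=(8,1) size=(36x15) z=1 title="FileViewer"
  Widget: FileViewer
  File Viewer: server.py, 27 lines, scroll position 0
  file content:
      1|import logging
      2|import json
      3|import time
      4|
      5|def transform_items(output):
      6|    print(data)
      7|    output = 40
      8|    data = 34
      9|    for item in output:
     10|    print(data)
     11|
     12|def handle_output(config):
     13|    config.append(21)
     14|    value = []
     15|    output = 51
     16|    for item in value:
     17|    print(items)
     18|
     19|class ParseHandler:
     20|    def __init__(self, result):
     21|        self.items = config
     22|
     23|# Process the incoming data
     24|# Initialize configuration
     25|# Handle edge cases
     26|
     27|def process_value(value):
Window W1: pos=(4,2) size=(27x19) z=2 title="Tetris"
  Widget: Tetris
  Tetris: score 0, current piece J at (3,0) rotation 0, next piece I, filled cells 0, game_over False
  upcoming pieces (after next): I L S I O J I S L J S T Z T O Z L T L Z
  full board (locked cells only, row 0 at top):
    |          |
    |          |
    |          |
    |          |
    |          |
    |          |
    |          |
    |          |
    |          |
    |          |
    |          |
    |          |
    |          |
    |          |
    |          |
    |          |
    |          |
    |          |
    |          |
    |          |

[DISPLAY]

        ┏━━━━━━━━━━━━━━━━━━━━━━━━━━━━━━━━━━┓    
    ┏━━━━━━━━━━━━━━━━━━━━━━━━━┓            ┃    
    ┃ Tetris                  ┃────────────┨    
    ┠─────────────────────────┨           ▲┃    
    ┃          │Next:         ┃           █┃    
    ┃          │████          ┃           ░┃    
    ┃          │              ┃           ░┃    
    ┃          │              ┃tput):     ░┃    
    ┃          │              ┃           ░┃    
    ┃          │              ┃           ░┃    
    ┃          │Score:        ┃           ░┃    
    ┃          │0             ┃:          ░┃    
    ┃          │              ┃           ░┃    
    ┃          │              ┃           ▼┃    
    ┃          │              ┃━━━━━━━━━━━━┛    
    ┃          │              ┃                 
    ┃          │              ┃                 
    ┃          │              ┃                 


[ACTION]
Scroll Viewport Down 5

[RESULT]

    ┠─────────────────────────┨           ▲┃    
    ┃          │Next:         ┃           █┃    
    ┃          │████          ┃           ░┃    
    ┃          │              ┃           ░┃    
    ┃          │              ┃tput):     ░┃    
    ┃          │              ┃           ░┃    
    ┃          │              ┃           ░┃    
    ┃          │Score:        ┃           ░┃    
    ┃          │0             ┃:          ░┃    
    ┃          │              ┃           ░┃    
    ┃          │              ┃           ▼┃    
    ┃          │              ┃━━━━━━━━━━━━┛    
    ┃          │              ┃                 
    ┃          │              ┃                 
    ┃          │              ┃                 
    ┃          │              ┃                 
    ┗━━━━━━━━━━━━━━━━━━━━━━━━━┛                 
                                                


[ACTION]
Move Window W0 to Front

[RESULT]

    ┠───┃import logging                   ▲┃    
    ┃   ┃import json                      █┃    
    ┃   ┃import time                      ░┃    
    ┃   ┃                                 ░┃    
    ┃   ┃def transform_items(output):     ░┃    
    ┃   ┃    print(data)                  ░┃    
    ┃   ┃    output = 40                  ░┃    
    ┃   ┃    data = 34                    ░┃    
    ┃   ┃    for item in output:          ░┃    
    ┃   ┃    print(data)                  ░┃    
    ┃   ┃                                 ▼┃    
    ┃   ┗━━━━━━━━━━━━━━━━━━━━━━━━━━━━━━━━━━┛    
    ┃          │              ┃                 
    ┃          │              ┃                 
    ┃          │              ┃                 
    ┃          │              ┃                 
    ┗━━━━━━━━━━━━━━━━━━━━━━━━━┛                 
                                                


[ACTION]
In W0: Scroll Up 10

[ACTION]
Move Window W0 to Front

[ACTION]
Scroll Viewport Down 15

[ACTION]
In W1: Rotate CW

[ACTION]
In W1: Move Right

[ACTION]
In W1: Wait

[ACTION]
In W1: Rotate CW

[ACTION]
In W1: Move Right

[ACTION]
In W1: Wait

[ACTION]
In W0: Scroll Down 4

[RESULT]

    ┠───┃def transform_items(output):     ▲┃    
    ┃   ┃    print(data)                  ░┃    
    ┃   ┃    output = 40                  ░┃    
    ┃   ┃    data = 34                    █┃    
    ┃   ┃    for item in output:          ░┃    
    ┃   ┃    print(data)                  ░┃    
    ┃   ┃                                 ░┃    
    ┃   ┃def handle_output(config):       ░┃    
    ┃   ┃    config.append(21)            ░┃    
    ┃   ┃    value = []                   ░┃    
    ┃   ┃    output = 51                  ▼┃    
    ┃   ┗━━━━━━━━━━━━━━━━━━━━━━━━━━━━━━━━━━┛    
    ┃          │              ┃                 
    ┃          │              ┃                 
    ┃          │              ┃                 
    ┃          │              ┃                 
    ┗━━━━━━━━━━━━━━━━━━━━━━━━━┛                 
                                                


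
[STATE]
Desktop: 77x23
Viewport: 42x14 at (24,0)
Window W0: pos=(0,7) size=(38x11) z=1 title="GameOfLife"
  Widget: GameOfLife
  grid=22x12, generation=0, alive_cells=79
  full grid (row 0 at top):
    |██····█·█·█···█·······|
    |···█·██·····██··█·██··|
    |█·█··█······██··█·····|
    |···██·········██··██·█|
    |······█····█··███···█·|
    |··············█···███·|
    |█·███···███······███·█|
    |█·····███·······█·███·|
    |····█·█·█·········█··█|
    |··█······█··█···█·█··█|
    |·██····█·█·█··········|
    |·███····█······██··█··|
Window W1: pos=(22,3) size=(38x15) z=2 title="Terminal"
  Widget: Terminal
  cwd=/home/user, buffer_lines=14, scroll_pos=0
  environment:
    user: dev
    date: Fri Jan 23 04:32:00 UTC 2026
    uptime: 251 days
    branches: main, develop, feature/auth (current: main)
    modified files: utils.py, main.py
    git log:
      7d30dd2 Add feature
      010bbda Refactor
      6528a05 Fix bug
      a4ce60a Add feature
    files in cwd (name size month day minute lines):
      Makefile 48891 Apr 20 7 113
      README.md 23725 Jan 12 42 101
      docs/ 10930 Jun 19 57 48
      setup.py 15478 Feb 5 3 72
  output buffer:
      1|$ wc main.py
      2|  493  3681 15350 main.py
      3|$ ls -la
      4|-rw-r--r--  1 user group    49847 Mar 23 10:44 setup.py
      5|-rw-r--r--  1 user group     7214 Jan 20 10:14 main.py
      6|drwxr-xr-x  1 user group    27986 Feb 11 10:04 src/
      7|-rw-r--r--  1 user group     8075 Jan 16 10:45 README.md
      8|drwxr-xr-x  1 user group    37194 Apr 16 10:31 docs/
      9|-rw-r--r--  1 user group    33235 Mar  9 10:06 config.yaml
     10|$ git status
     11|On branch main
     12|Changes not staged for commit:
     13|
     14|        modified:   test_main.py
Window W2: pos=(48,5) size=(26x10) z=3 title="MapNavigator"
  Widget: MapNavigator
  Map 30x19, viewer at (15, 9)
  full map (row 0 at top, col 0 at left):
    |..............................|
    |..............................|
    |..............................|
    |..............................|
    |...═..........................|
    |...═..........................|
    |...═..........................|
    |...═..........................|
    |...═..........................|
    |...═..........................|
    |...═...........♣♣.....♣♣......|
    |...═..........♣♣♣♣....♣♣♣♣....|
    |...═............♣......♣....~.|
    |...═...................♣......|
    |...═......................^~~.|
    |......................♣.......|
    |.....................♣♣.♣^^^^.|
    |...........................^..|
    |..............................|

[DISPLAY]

                                          
                                          
                                          
━━━━━━━━━━━━━━━━━━━━━━━━━━━━━━━━━━━┓      
Terminal                           ┃      
────────────────────────┏━━━━━━━━━━━━━━━━━
 wc main.py             ┃ MapNavigator    
 493  3681 15350 main.py┠─────────────────
 ls -la                 ┃═................
rw-r--r--  1 user group ┃═................
rw-r--r--  1 user group ┃═................
rwxr-xr-x  1 user group ┃═...........@....
rw-r--r--  1 user group ┃═...........♣♣...
rwxr-xr-x  1 user group ┃═..........♣♣♣♣..


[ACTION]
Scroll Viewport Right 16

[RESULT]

                                          
                                          
                                          
━━━━━━━━━━━━━━━━━━━━━━━━┓                 
                        ┃                 
─────────────┏━━━━━━━━━━━━━━━━━━━━━━━━┓   
             ┃ MapNavigator           ┃   
15350 main.py┠────────────────────────┨   
             ┃═.......................┃   
1 user group ┃═.......................┃   
1 user group ┃═.......................┃   
1 user group ┃═...........@...........┃   
1 user group ┃═...........♣♣.....♣♣...┃   
1 user group ┃═..........♣♣♣♣....♣♣♣♣.┃   


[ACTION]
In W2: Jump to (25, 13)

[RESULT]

                                          
                                          
                                          
━━━━━━━━━━━━━━━━━━━━━━━━┓                 
                        ┃                 
─────────────┏━━━━━━━━━━━━━━━━━━━━━━━━┓   
             ┃ MapNavigator           ┃   
15350 main.py┠────────────────────────┨   
             ┃..♣♣.....♣♣......       ┃   
1 user group ┃.♣♣♣♣....♣♣♣♣....       ┃   
1 user group ┃...♣......♣....~.       ┃   
1 user group ┃..........♣.@....       ┃   
1 user group ┃.............^~~.       ┃   
1 user group ┃.........♣.......       ┃   


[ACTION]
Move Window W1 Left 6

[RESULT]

                                          
                                          
                                          
━━━━━━━━━━━━━━━━━━┓                       
                  ┃                       
─────────────┏━━━━━━━━━━━━━━━━━━━━━━━━┓   
             ┃ MapNavigator           ┃   
main.py      ┠────────────────────────┨   
             ┃..♣♣.....♣♣......       ┃   
 group    498┃.♣♣♣♣....♣♣♣♣....       ┃   
 group     72┃...♣......♣....~.       ┃   
 group    279┃..........♣.@....       ┃   
 group     80┃.............^~~.       ┃   
 group    371┃.........♣.......       ┃   


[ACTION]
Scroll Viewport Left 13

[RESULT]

                                          
                                          
                                          
━━━━━━━━━━━━━━━━━━━━━━━━━━━━━━━┓          
inal                           ┃          
──────────────────────────┏━━━━━━━━━━━━━━━
main.py                   ┃ MapNavigator  
  3681 15350 main.py      ┠───────────────
-la                       ┃..♣♣.....♣♣....
--r--  1 user group    498┃.♣♣♣♣....♣♣♣♣..
--r--  1 user group     72┃...♣......♣....
-xr-x  1 user group    279┃..........♣.@..
--r--  1 user group     80┃.............^~
-xr-x  1 user group    371┃.........♣.....


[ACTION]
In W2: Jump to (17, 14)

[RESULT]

                                          
                                          
                                          
━━━━━━━━━━━━━━━━━━━━━━━━━━━━━━━┓          
inal                           ┃          
──────────────────────────┏━━━━━━━━━━━━━━━
main.py                   ┃ MapNavigator  
  3681 15350 main.py      ┠───────────────
-la                       ┃.........♣♣♣♣..
--r--  1 user group    498┃...........♣...
--r--  1 user group     72┃...............
-xr-x  1 user group    279┃............@..
--r--  1 user group     80┃...............
-xr-x  1 user group    371┃...............


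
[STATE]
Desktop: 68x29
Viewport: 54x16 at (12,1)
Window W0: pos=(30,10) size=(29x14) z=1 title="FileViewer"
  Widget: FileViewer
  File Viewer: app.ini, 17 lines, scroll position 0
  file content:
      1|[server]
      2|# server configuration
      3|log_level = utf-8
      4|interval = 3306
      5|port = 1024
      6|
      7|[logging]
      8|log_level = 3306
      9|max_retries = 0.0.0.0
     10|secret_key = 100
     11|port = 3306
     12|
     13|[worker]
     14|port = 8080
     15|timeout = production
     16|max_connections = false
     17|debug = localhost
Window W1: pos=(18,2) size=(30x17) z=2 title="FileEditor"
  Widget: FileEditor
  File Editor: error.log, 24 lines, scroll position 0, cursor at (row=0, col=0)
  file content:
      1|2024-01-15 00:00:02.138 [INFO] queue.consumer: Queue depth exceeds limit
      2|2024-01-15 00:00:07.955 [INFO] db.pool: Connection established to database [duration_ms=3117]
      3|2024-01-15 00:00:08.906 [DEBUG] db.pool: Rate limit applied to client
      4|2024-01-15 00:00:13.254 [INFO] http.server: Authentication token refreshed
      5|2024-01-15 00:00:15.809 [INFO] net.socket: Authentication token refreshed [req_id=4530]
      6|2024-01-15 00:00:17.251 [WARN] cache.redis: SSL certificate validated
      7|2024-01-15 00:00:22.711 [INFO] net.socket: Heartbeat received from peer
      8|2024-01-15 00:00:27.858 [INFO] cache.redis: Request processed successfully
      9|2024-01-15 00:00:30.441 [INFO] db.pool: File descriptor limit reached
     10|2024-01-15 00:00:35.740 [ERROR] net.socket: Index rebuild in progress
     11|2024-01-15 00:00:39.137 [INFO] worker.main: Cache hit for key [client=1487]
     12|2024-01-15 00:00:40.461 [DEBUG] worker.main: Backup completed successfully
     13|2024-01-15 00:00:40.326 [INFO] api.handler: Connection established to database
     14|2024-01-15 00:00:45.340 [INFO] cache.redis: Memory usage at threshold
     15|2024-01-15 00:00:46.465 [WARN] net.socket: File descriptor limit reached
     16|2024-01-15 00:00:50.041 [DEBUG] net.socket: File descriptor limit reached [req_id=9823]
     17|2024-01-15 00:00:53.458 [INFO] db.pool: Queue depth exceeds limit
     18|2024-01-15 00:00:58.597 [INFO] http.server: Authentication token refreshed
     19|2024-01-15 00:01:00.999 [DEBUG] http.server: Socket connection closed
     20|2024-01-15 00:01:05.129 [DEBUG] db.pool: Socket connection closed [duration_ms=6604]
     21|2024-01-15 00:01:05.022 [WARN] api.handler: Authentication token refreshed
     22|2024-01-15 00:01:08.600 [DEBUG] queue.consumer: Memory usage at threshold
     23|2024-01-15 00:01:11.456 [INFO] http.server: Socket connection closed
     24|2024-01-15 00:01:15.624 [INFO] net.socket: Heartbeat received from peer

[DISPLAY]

                                                      
      ┏━━━━━━━━━━━━━━━━━━━━━━━━━━━━┓                  
      ┃ FileEditor                 ┃                  
      ┠────────────────────────────┨                  
      ┃█024-01-15 00:00:02.138 [IN▲┃                  
      ┃2024-01-15 00:00:07.955 [IN█┃                  
      ┃2024-01-15 00:00:08.906 [DE░┃                  
      ┃2024-01-15 00:00:13.254 [IN░┃                  
      ┃2024-01-15 00:00:15.809 [IN░┃                  
      ┃2024-01-15 00:00:17.251 [WA░┃━━━━━━━━━━┓       
      ┃2024-01-15 00:00:22.711 [IN░┃          ┃       
      ┃2024-01-15 00:00:27.858 [IN░┃──────────┨       
      ┃2024-01-15 00:00:30.441 [IN░┃         ▲┃       
      ┃2024-01-15 00:00:35.740 [ER░┃ation    █┃       
      ┃2024-01-15 00:00:39.137 [IN░┃         ░┃       
      ┃2024-01-15 00:00:40.461 [DE░┃         ░┃       


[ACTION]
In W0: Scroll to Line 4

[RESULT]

                                                      
      ┏━━━━━━━━━━━━━━━━━━━━━━━━━━━━┓                  
      ┃ FileEditor                 ┃                  
      ┠────────────────────────────┨                  
      ┃█024-01-15 00:00:02.138 [IN▲┃                  
      ┃2024-01-15 00:00:07.955 [IN█┃                  
      ┃2024-01-15 00:00:08.906 [DE░┃                  
      ┃2024-01-15 00:00:13.254 [IN░┃                  
      ┃2024-01-15 00:00:15.809 [IN░┃                  
      ┃2024-01-15 00:00:17.251 [WA░┃━━━━━━━━━━┓       
      ┃2024-01-15 00:00:22.711 [IN░┃          ┃       
      ┃2024-01-15 00:00:27.858 [IN░┃──────────┨       
      ┃2024-01-15 00:00:30.441 [IN░┃         ▲┃       
      ┃2024-01-15 00:00:35.740 [ER░┃         ░┃       
      ┃2024-01-15 00:00:39.137 [IN░┃         ░┃       
      ┃2024-01-15 00:00:40.461 [DE░┃         ░┃       


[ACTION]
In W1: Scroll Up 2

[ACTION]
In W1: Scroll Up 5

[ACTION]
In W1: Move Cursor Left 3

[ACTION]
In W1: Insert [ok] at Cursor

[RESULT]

                                                      
      ┏━━━━━━━━━━━━━━━━━━━━━━━━━━━━┓                  
      ┃ FileEditor                 ┃                  
      ┠────────────────────────────┨                  
      ┃ok█024-01-15 00:00:02.138 [▲┃                  
      ┃2024-01-15 00:00:07.955 [IN█┃                  
      ┃2024-01-15 00:00:08.906 [DE░┃                  
      ┃2024-01-15 00:00:13.254 [IN░┃                  
      ┃2024-01-15 00:00:15.809 [IN░┃                  
      ┃2024-01-15 00:00:17.251 [WA░┃━━━━━━━━━━┓       
      ┃2024-01-15 00:00:22.711 [IN░┃          ┃       
      ┃2024-01-15 00:00:27.858 [IN░┃──────────┨       
      ┃2024-01-15 00:00:30.441 [IN░┃         ▲┃       
      ┃2024-01-15 00:00:35.740 [ER░┃         ░┃       
      ┃2024-01-15 00:00:39.137 [IN░┃         ░┃       
      ┃2024-01-15 00:00:40.461 [DE░┃         ░┃       


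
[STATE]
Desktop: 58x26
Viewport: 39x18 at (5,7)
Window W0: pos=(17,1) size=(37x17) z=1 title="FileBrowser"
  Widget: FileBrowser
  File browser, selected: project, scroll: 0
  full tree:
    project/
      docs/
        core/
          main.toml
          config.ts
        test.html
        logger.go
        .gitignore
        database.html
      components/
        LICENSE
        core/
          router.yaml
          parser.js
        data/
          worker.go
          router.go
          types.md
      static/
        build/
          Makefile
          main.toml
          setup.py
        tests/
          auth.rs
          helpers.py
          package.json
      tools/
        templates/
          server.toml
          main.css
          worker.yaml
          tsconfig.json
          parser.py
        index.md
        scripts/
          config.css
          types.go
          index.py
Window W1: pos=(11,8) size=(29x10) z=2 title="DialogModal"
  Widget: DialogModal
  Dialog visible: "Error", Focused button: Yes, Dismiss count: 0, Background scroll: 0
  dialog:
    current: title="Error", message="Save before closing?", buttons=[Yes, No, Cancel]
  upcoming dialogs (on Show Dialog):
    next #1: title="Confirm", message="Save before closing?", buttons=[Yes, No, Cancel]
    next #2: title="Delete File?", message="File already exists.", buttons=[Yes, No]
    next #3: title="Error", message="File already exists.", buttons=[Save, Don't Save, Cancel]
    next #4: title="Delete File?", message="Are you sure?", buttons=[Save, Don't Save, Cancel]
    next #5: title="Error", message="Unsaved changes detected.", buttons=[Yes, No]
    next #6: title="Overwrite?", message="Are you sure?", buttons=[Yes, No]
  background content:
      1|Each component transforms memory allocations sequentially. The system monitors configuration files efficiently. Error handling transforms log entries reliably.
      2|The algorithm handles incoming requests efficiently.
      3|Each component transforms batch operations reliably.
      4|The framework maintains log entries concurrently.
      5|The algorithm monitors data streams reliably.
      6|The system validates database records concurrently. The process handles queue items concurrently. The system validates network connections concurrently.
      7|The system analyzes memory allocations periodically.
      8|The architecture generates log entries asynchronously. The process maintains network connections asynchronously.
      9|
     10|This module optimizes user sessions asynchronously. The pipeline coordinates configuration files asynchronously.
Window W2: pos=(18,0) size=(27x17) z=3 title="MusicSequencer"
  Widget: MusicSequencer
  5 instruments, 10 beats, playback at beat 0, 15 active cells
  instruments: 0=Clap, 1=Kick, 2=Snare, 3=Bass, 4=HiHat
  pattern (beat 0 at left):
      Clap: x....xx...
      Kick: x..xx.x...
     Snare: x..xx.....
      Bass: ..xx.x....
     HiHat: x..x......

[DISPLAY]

            ┃┃  Bass··██·█····         
      ┏━━━━━━┃ HiHat█··█······         
      ┃ Dialo┃                         
      ┠──────┃                         
      ┃Ea┌───┃                         
      ┃Th│   ┃                         
      ┃Ea│ Sa┃                         
      ┃Th│ [Y┃                         
      ┃Th└───┃                         
      ┃The sy┗━━━━━━━━━━━━━━━━━━━━━━━━━
      ┗━━━━━━━━━━━━━━━━━━━━━━━━━━━┛━━━━
                                       
                                       
                                       
                                       
                                       
                                       
                                       


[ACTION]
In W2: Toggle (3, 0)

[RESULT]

            ┃┃  Bass█·██·█····         
      ┏━━━━━━┃ HiHat█··█······         
      ┃ Dialo┃                         
      ┠──────┃                         
      ┃Ea┌───┃                         
      ┃Th│   ┃                         
      ┃Ea│ Sa┃                         
      ┃Th│ [Y┃                         
      ┃Th└───┃                         
      ┃The sy┗━━━━━━━━━━━━━━━━━━━━━━━━━
      ┗━━━━━━━━━━━━━━━━━━━━━━━━━━━┛━━━━
                                       
                                       
                                       
                                       
                                       
                                       
                                       


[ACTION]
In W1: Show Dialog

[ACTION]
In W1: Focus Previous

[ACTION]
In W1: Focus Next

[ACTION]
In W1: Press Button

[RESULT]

            ┃┃  Bass█·██·█····         
      ┏━━━━━━┃ HiHat█··█······         
      ┃ Dialo┃                         
      ┠──────┃                         
      ┃Each c┃                         
      ┃The al┃                         
      ┃Each c┃                         
      ┃The fr┃                         
      ┃The al┃                         
      ┃The sy┗━━━━━━━━━━━━━━━━━━━━━━━━━
      ┗━━━━━━━━━━━━━━━━━━━━━━━━━━━┛━━━━
                                       
                                       
                                       
                                       
                                       
                                       
                                       
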